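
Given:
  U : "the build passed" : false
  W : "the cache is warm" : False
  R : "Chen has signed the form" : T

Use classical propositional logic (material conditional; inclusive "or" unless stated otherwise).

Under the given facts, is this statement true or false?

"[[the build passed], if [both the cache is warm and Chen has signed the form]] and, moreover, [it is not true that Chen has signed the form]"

This is ((W and R) -> U) and not R.

W and R = False and True = False
(W and R) -> U = False -> False = True
not R = not True = False
((W and R) -> U) and not R = True and False = False

False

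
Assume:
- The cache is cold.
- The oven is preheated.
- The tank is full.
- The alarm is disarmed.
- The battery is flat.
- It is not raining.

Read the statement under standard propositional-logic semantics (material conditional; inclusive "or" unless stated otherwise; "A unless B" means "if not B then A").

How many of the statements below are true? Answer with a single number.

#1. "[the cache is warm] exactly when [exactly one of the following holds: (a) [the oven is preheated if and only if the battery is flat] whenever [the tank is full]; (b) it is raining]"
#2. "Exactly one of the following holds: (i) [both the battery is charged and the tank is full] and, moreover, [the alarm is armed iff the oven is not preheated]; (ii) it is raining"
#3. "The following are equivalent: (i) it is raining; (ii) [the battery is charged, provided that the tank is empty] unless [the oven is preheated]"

0

Let P = "the cache is warm" (F), R = "the tank is full" (T), Q = "the oven is preheated" (T), U = "the battery is charged" (F), V = "it is raining" (F), S = "the alarm is armed" (F).

#1: This is P <-> ((R -> (Q <-> ~U)) xor V).

~U = ~F = T
Q <-> ~U = T <-> T = T
R -> (Q <-> ~U) = T -> T = T
(R -> (Q <-> ~U)) xor V = T xor F = T
P <-> ((R -> (Q <-> ~U)) xor V) = F <-> T = F
Hence #1 is false.

#2: In symbols: ((U & R) & (S <-> ~Q)) xor V

U & R = F & T = F
~Q = ~T = F
S <-> ~Q = F <-> F = T
(U & R) & (S <-> ~Q) = F & T = F
((U & R) & (S <-> ~Q)) xor V = F xor F = F
Thus #2 is false.

#3: In symbols: V <-> ((~R -> U) | Q)

~R = ~T = F
~R -> U = F -> F = T
(~R -> U) | Q = T | T = T
V <-> ((~R -> U) | Q) = F <-> T = F
Thus #3 is false.

0 of the 3 statements are true (none).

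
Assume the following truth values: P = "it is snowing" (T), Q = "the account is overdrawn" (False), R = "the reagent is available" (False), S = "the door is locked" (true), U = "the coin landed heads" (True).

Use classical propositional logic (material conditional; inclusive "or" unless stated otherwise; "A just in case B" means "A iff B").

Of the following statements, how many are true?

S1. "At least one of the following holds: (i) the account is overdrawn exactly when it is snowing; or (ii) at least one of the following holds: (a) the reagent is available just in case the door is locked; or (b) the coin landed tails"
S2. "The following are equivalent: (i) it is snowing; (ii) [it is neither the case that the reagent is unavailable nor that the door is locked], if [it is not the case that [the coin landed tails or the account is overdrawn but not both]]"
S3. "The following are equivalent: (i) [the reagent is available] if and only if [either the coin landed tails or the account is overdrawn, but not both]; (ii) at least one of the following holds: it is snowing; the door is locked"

S1: This is (Q <-> P) | ((R <-> S) | ~U).

Q <-> P = F <-> T = F
R <-> S = F <-> T = F
~U = ~T = F
(R <-> S) | ~U = F | F = F
(Q <-> P) | ((R <-> S) | ~U) = F | F = F
Hence S1 is false.

S2: In symbols: P <-> (~(~U xor Q) -> (~R nor S))

~U = ~T = F
~U xor Q = F xor F = F
~(~U xor Q) = ~F = T
~R = ~F = T
~R nor S = T nor T = F
~(~U xor Q) -> (~R nor S) = T -> F = F
P <-> (~(~U xor Q) -> (~R nor S)) = T <-> F = F
Thus S2 is false.

S3: Formalization: (R <-> (~U xor Q)) <-> (P | S)

~U = ~T = F
~U xor Q = F xor F = F
R <-> (~U xor Q) = F <-> F = T
P | S = T | T = T
(R <-> (~U xor Q)) <-> (P | S) = T <-> T = T
Thus S3 is true.

1 of the 3 statements is true.

1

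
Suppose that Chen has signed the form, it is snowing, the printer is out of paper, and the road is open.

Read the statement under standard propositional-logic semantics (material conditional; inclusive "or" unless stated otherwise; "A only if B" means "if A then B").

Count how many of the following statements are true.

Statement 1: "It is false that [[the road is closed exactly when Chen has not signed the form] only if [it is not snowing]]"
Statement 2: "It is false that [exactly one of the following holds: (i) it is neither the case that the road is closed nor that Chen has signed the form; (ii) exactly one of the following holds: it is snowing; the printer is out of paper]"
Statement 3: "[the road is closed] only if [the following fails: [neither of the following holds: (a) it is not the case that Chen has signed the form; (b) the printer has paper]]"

Let K = "the road is closed" (False), H = "Chen has signed the form" (True), M = "it is snowing" (True), G = "the printer has paper" (False).

Statement 1: Parsed as not ((K iff not H) -> not M)

not H = not True = False
K iff not H = False iff False = True
not M = not True = False
(K iff not H) -> not M = True -> False = False
not ((K iff not H) -> not M) = not False = True
So Statement 1 is true.

Statement 2: Formalization: not ((K nor H) xor (M xor not G))

K nor H = False nor True = False
not G = not False = True
M xor not G = True xor True = False
(K nor H) xor (M xor not G) = False xor False = False
not ((K nor H) xor (M xor not G)) = not False = True
So Statement 2 is true.

Statement 3: This is K -> not (not H nor G).

not H = not True = False
not H nor G = False nor False = True
not (not H nor G) = not True = False
K -> not (not H nor G) = False -> False = True
Hence Statement 3 is true.

Count: 3.

3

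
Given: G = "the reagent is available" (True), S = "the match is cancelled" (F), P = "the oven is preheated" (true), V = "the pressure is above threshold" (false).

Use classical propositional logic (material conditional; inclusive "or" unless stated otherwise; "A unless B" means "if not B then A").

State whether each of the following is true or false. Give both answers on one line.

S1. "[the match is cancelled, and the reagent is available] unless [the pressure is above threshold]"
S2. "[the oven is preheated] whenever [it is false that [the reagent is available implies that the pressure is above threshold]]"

S1 F, S2 T

S1: Formalization: (S & G) | V

S & G = F & T = F
(S & G) | V = F | F = F
So S1 is false.

S2: Formalization: ~(G -> V) -> P

G -> V = T -> F = F
~(G -> V) = ~F = T
~(G -> V) -> P = T -> T = T
So S2 is true.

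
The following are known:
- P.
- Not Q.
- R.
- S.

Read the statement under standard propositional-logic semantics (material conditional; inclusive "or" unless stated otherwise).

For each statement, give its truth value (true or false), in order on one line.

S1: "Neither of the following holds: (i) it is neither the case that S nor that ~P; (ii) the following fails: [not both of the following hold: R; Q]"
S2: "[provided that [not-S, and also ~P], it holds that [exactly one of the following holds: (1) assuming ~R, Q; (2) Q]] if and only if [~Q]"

S1: Formalization: (S nor ~P) nor ~(R nand Q)

~P = ~T = F
S nor ~P = T nor F = F
R nand Q = T nand F = T
~(R nand Q) = ~T = F
(S nor ~P) nor ~(R nand Q) = F nor F = T
Hence S1 is true.

S2: Formalization: ((~S & ~P) -> ((~R -> Q) xor Q)) <-> ~Q

~S = ~T = F
~P = ~T = F
~S & ~P = F & F = F
~R = ~T = F
~R -> Q = F -> F = T
(~R -> Q) xor Q = T xor F = T
(~S & ~P) -> ((~R -> Q) xor Q) = F -> T = T
~Q = ~F = T
((~S & ~P) -> ((~R -> Q) xor Q)) <-> ~Q = T <-> T = T
Hence S2 is true.

S1 T, S2 T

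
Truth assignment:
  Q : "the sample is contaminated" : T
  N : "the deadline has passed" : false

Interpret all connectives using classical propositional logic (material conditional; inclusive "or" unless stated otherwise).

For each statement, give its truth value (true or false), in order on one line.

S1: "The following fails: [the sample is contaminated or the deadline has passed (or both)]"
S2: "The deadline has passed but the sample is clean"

S1 false / S2 false

S1: Formalization: not (Q or N)

Q or N = True or False = True
not (Q or N) = not True = False
Thus S1 is false.

S2: Formalization: N and not Q

not Q = not True = False
N and not Q = False and False = False
Hence S2 is false.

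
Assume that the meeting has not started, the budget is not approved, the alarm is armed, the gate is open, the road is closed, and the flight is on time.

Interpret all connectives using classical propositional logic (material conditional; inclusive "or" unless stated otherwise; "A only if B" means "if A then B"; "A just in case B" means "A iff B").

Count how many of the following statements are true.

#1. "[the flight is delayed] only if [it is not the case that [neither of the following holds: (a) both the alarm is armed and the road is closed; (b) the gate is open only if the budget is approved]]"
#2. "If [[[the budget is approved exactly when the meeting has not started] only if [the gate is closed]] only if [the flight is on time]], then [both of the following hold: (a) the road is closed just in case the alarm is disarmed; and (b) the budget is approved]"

1

Let V = "the flight is delayed" (False), R = "the alarm is armed" (True), U = "the road is closed" (True), S = "the gate is open" (True), Q = "the budget is approved" (False), P = "the meeting has started" (False).

#1: Formalization: V -> not ((R and U) nor (S -> Q))

R and U = True and True = True
S -> Q = True -> False = False
(R and U) nor (S -> Q) = True nor False = False
not ((R and U) nor (S -> Q)) = not False = True
V -> not ((R and U) nor (S -> Q)) = False -> True = True
So #1 is true.

#2: Parsed as (((Q iff not P) -> not S) -> not V) -> ((U iff not R) and Q)

not P = not False = True
Q iff not P = False iff True = False
not S = not True = False
(Q iff not P) -> not S = False -> False = True
not V = not False = True
((Q iff not P) -> not S) -> not V = True -> True = True
not R = not True = False
U iff not R = True iff False = False
(U iff not R) and Q = False and False = False
(((Q iff not P) -> not S) -> not V) -> ((U iff not R) and Q) = True -> False = False
Thus #2 is false.

Count: 1.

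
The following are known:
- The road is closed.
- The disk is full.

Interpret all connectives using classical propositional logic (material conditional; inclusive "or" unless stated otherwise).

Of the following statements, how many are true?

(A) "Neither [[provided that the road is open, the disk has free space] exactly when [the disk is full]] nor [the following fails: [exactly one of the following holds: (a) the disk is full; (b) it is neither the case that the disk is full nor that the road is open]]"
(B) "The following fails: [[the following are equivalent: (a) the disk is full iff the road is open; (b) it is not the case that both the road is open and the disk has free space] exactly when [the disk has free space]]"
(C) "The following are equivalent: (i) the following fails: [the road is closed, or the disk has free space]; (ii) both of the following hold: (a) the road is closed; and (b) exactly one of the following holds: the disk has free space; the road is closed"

Let V = "the road is closed" (True), Q = "the disk is full" (True).

(A): Parsed as ((not V -> not Q) iff Q) nor not (Q xor (Q nor not V))

not V = not True = False
not Q = not True = False
not V -> not Q = False -> False = True
(not V -> not Q) iff Q = True iff True = True
not V = not True = False
Q nor not V = True nor False = False
Q xor (Q nor not V) = True xor False = True
not (Q xor (Q nor not V)) = not True = False
((not V -> not Q) iff Q) nor not (Q xor (Q nor not V)) = True nor False = False
So (A) is false.

(B): Parsed as not (((Q iff not V) iff (not V nand not Q)) iff not Q)

not V = not True = False
Q iff not V = True iff False = False
not V = not True = False
not Q = not True = False
not V nand not Q = False nand False = True
(Q iff not V) iff (not V nand not Q) = False iff True = False
not Q = not True = False
((Q iff not V) iff (not V nand not Q)) iff not Q = False iff False = True
not (((Q iff not V) iff (not V nand not Q)) iff not Q) = not True = False
So (B) is false.

(C): Parsed as not (V or not Q) iff (V and (not Q xor V))

not Q = not True = False
V or not Q = True or False = True
not (V or not Q) = not True = False
not Q = not True = False
not Q xor V = False xor True = True
V and (not Q xor V) = True and True = True
not (V or not Q) iff (V and (not Q xor V)) = False iff True = False
Hence (C) is false.

Count: 0.

0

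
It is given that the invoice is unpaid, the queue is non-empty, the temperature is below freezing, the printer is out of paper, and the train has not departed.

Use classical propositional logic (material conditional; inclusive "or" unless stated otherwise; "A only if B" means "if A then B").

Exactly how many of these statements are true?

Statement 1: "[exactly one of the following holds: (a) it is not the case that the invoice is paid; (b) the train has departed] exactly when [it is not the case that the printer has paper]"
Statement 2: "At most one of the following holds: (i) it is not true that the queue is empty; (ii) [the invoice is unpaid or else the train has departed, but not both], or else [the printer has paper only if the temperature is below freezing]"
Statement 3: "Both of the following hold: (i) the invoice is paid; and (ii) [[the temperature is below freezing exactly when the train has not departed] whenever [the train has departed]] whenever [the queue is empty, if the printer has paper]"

Let U = "the invoice is paid" (F), Q = "the train has departed" (F), R = "the printer has paper" (F), S = "the queue is empty" (F), D = "the temperature is below freezing" (T).

Statement 1: This is (~U xor Q) <-> ~R.

~U = ~F = T
~U xor Q = T xor F = T
~R = ~F = T
(~U xor Q) <-> ~R = T <-> T = T
Thus Statement 1 is true.

Statement 2: Parsed as ~S nand ((~U xor Q) | (R -> D))

~S = ~F = T
~U = ~F = T
~U xor Q = T xor F = T
R -> D = F -> T = T
(~U xor Q) | (R -> D) = T | T = T
~S nand ((~U xor Q) | (R -> D)) = T nand T = F
So Statement 2 is false.

Statement 3: This is U & ((R -> S) -> (Q -> (D <-> ~Q))).

R -> S = F -> F = T
~Q = ~F = T
D <-> ~Q = T <-> T = T
Q -> (D <-> ~Q) = F -> T = T
(R -> S) -> (Q -> (D <-> ~Q)) = T -> T = T
U & ((R -> S) -> (Q -> (D <-> ~Q))) = F & T = F
Thus Statement 3 is false.

Count: 1.

1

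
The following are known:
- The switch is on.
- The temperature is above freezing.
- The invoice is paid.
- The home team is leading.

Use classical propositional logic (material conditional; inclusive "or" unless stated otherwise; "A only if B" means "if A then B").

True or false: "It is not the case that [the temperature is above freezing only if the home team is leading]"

Let N = "the temperature is below freezing" (F), W = "the home team is leading" (T).
Formalization: ~(~N -> W)

~N = ~F = T
~N -> W = T -> T = T
~(~N -> W) = ~T = F

False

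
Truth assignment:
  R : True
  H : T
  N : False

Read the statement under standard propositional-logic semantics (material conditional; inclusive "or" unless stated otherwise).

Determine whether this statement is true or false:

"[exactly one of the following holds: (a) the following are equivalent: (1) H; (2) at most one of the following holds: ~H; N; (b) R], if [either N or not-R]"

true

Values: N=False, R=True, H=True.
In symbols: (N or not R) -> ((H iff (not H nand N)) xor R)

not R = not True = False
N or not R = False or False = False
not H = not True = False
not H nand N = False nand False = True
H iff (not H nand N) = True iff True = True
(H iff (not H nand N)) xor R = True xor True = False
(N or not R) -> ((H iff (not H nand N)) xor R) = False -> False = True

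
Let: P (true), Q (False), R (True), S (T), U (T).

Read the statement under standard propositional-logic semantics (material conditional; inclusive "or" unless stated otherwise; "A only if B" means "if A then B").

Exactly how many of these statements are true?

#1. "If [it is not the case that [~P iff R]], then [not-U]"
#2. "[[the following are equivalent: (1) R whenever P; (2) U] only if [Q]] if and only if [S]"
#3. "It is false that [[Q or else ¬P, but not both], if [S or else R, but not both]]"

#1: Formalization: ~(~P <-> R) -> ~U

~P = ~T = F
~P <-> R = F <-> T = F
~(~P <-> R) = ~F = T
~U = ~T = F
~(~P <-> R) -> ~U = T -> F = F
Hence #1 is false.

#2: In symbols: (((P -> R) <-> U) -> Q) <-> S

P -> R = T -> T = T
(P -> R) <-> U = T <-> T = T
((P -> R) <-> U) -> Q = T -> F = F
(((P -> R) <-> U) -> Q) <-> S = F <-> T = F
So #2 is false.

#3: In symbols: ~((S xor R) -> (Q xor ~P))

S xor R = T xor T = F
~P = ~T = F
Q xor ~P = F xor F = F
(S xor R) -> (Q xor ~P) = F -> F = T
~((S xor R) -> (Q xor ~P)) = ~T = F
Thus #3 is false.

True statements: 0 (none).

0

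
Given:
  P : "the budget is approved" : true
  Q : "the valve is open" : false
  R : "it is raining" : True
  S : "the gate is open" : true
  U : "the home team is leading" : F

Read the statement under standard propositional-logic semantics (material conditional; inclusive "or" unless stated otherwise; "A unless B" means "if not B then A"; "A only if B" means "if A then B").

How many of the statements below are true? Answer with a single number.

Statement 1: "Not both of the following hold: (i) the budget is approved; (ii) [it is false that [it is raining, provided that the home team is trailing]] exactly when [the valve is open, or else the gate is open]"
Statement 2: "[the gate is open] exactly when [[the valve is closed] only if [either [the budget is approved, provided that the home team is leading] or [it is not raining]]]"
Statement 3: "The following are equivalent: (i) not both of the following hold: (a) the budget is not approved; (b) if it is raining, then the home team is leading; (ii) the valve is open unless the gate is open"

Statement 1: Formalization: P ↑ (¬(¬U → R) ↔ (Q ∨ S))

¬U = ¬F = T
¬U → R = T → T = T
¬(¬U → R) = ¬T = F
Q ∨ S = F ∨ T = T
¬(¬U → R) ↔ (Q ∨ S) = F ↔ T = F
P ↑ (¬(¬U → R) ↔ (Q ∨ S)) = T ↑ F = T
Hence Statement 1 is true.

Statement 2: Parsed as S ↔ (¬Q → ((U → P) ∨ ¬R))

¬Q = ¬F = T
U → P = F → T = T
¬R = ¬T = F
(U → P) ∨ ¬R = T ∨ F = T
¬Q → ((U → P) ∨ ¬R) = T → T = T
S ↔ (¬Q → ((U → P) ∨ ¬R)) = T ↔ T = T
Hence Statement 2 is true.

Statement 3: In symbols: (¬P ↑ (R → U)) ↔ (Q ∨ S)

¬P = ¬T = F
R → U = T → F = F
¬P ↑ (R → U) = F ↑ F = T
Q ∨ S = F ∨ T = T
(¬P ↑ (R → U)) ↔ (Q ∨ S) = T ↔ T = T
So Statement 3 is true.

True statements: 3 (Statement 1, Statement 2, Statement 3).

3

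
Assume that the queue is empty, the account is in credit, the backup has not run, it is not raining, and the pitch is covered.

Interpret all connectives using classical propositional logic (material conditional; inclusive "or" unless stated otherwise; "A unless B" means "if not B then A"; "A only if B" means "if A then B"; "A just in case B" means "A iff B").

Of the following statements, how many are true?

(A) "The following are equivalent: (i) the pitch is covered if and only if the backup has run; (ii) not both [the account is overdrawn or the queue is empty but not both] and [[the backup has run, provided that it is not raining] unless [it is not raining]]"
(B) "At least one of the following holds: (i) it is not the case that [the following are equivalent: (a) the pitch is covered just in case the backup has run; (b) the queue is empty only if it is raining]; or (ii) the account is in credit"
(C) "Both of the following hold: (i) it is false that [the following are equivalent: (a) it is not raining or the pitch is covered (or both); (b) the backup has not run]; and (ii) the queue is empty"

Let N = "the pitch is covered" (True), U = "the backup has run" (False), Q = "the account is overdrawn" (False), G = "the queue is empty" (True), K = "it is raining" (False).

(A): This is (N iff U) iff ((Q xor G) nand ((not K -> U) or not K)).

N iff U = True iff False = False
Q xor G = False xor True = True
not K = not False = True
not K -> U = True -> False = False
not K = not False = True
(not K -> U) or not K = False or True = True
(Q xor G) nand ((not K -> U) or not K) = True nand True = False
(N iff U) iff ((Q xor G) nand ((not K -> U) or not K)) = False iff False = True
Thus (A) is true.

(B): This is not ((N iff U) iff (G -> K)) or not Q.

N iff U = True iff False = False
G -> K = True -> False = False
(N iff U) iff (G -> K) = False iff False = True
not ((N iff U) iff (G -> K)) = not True = False
not Q = not False = True
not ((N iff U) iff (G -> K)) or not Q = False or True = True
So (B) is true.

(C): This is not ((not K or N) iff not U) and G.

not K = not False = True
not K or N = True or True = True
not U = not False = True
(not K or N) iff not U = True iff True = True
not ((not K or N) iff not U) = not True = False
not ((not K or N) iff not U) and G = False and True = False
Hence (C) is false.

2 of the 3 statements are true.

2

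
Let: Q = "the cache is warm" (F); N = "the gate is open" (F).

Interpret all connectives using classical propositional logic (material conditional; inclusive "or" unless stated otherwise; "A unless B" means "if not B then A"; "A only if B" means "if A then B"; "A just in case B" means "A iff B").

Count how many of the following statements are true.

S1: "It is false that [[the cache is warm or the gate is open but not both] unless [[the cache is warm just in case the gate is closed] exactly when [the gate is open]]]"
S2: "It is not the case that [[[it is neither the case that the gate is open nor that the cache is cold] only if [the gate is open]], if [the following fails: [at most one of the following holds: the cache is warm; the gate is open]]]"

S1: Formalization: ¬((Q ⊕ N) ∨ ((Q ↔ ¬N) ↔ N))

Q ⊕ N = F ⊕ F = F
¬N = ¬F = T
Q ↔ ¬N = F ↔ T = F
(Q ↔ ¬N) ↔ N = F ↔ F = T
(Q ⊕ N) ∨ ((Q ↔ ¬N) ↔ N) = F ∨ T = T
¬((Q ⊕ N) ∨ ((Q ↔ ¬N) ↔ N)) = ¬T = F
So S1 is false.

S2: This is ¬(¬(Q ↑ N) → ((N ↓ ¬Q) → N)).

Q ↑ N = F ↑ F = T
¬(Q ↑ N) = ¬T = F
¬Q = ¬F = T
N ↓ ¬Q = F ↓ T = F
(N ↓ ¬Q) → N = F → F = T
¬(Q ↑ N) → ((N ↓ ¬Q) → N) = F → T = T
¬(¬(Q ↑ N) → ((N ↓ ¬Q) → N)) = ¬T = F
Thus S2 is false.

0 of the 2 statements are true (none).

0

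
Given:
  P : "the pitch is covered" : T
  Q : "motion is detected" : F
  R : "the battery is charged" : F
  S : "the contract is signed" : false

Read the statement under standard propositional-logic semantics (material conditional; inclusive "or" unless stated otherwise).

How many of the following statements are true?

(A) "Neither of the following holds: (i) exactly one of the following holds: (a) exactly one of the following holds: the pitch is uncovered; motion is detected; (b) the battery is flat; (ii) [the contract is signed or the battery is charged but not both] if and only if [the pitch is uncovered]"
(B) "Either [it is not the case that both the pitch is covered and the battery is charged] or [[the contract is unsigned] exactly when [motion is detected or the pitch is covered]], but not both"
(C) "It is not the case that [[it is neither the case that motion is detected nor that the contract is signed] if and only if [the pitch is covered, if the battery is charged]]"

(A): In symbols: ((not P xor Q) xor not R) nor ((S xor R) iff not P)

not P = not True = False
not P xor Q = False xor False = False
not R = not False = True
(not P xor Q) xor not R = False xor True = True
S xor R = False xor False = False
not P = not True = False
(S xor R) iff not P = False iff False = True
((not P xor Q) xor not R) nor ((S xor R) iff not P) = True nor True = False
Hence (A) is false.

(B): In symbols: (P nand R) xor (not S iff (Q or P))

P nand R = True nand False = True
not S = not False = True
Q or P = False or True = True
not S iff (Q or P) = True iff True = True
(P nand R) xor (not S iff (Q or P)) = True xor True = False
Hence (B) is false.

(C): This is not ((Q nor S) iff (R -> P)).

Q nor S = False nor False = True
R -> P = False -> True = True
(Q nor S) iff (R -> P) = True iff True = True
not ((Q nor S) iff (R -> P)) = not True = False
So (C) is false.

0 of the 3 statements are true (none).

0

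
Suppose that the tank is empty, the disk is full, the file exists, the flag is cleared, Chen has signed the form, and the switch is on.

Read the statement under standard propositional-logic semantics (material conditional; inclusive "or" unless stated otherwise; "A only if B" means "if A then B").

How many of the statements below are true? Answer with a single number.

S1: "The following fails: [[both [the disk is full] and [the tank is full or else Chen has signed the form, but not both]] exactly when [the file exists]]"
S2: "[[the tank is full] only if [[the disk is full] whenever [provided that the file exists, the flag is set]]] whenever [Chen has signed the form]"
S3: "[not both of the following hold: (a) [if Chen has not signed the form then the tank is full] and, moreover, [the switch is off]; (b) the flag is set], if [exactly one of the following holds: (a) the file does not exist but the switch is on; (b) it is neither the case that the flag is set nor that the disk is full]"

Let G = "the disk is full" (T), W = "the tank is full" (F), S = "Chen has signed the form" (T), L = "the file exists" (T), P = "the flag is set" (F), V = "the switch is on" (T).

S1: In symbols: ¬((G ∧ (W ⊕ S)) ↔ L)

W ⊕ S = F ⊕ T = T
G ∧ (W ⊕ S) = T ∧ T = T
(G ∧ (W ⊕ S)) ↔ L = T ↔ T = T
¬((G ∧ (W ⊕ S)) ↔ L) = ¬T = F
So S1 is false.

S2: Parsed as S → (W → ((L → P) → G))

L → P = T → F = F
(L → P) → G = F → T = T
W → ((L → P) → G) = F → T = T
S → (W → ((L → P) → G)) = T → T = T
Hence S2 is true.

S3: In symbols: ((¬L ∧ V) ⊕ (P ↓ G)) → (((¬S → W) ∧ ¬V) ↑ P)

¬L = ¬T = F
¬L ∧ V = F ∧ T = F
P ↓ G = F ↓ T = F
(¬L ∧ V) ⊕ (P ↓ G) = F ⊕ F = F
¬S = ¬T = F
¬S → W = F → F = T
¬V = ¬T = F
(¬S → W) ∧ ¬V = T ∧ F = F
((¬S → W) ∧ ¬V) ↑ P = F ↑ F = T
((¬L ∧ V) ⊕ (P ↓ G)) → (((¬S → W) ∧ ¬V) ↑ P) = F → T = T
Thus S3 is true.

Count: 2.

2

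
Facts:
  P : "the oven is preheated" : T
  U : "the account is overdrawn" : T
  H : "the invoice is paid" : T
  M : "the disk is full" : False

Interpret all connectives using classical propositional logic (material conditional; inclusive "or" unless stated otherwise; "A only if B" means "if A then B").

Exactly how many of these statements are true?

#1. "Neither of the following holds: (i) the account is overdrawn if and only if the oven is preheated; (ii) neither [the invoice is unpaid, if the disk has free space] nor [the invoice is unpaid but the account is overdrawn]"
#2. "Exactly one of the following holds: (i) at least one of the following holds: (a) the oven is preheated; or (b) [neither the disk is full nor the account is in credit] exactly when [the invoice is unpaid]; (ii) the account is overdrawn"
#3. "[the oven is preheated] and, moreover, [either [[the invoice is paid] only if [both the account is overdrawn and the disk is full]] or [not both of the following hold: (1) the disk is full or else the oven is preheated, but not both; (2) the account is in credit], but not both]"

#1: This is (U iff P) nor ((not M -> not H) nor (not H and U)).

U iff P = True iff True = True
not M = not False = True
not H = not True = False
not M -> not H = True -> False = False
not H = not True = False
not H and U = False and True = False
(not M -> not H) nor (not H and U) = False nor False = True
(U iff P) nor ((not M -> not H) nor (not H and U)) = True nor True = False
Thus #1 is false.

#2: Parsed as (P or ((M nor not U) iff not H)) xor U

not U = not True = False
M nor not U = False nor False = True
not H = not True = False
(M nor not U) iff not H = True iff False = False
P or ((M nor not U) iff not H) = True or False = True
(P or ((M nor not U) iff not H)) xor U = True xor True = False
So #2 is false.

#3: Formalization: P and ((H -> (U and M)) xor ((M xor P) nand not U))

U and M = True and False = False
H -> (U and M) = True -> False = False
M xor P = False xor True = True
not U = not True = False
(M xor P) nand not U = True nand False = True
(H -> (U and M)) xor ((M xor P) nand not U) = False xor True = True
P and ((H -> (U and M)) xor ((M xor P) nand not U)) = True and True = True
So #3 is true.

True statements: 1.

1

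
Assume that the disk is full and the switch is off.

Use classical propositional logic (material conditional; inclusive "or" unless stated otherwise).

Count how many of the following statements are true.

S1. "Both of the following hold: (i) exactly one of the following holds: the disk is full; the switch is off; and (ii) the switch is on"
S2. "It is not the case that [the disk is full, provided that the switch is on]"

0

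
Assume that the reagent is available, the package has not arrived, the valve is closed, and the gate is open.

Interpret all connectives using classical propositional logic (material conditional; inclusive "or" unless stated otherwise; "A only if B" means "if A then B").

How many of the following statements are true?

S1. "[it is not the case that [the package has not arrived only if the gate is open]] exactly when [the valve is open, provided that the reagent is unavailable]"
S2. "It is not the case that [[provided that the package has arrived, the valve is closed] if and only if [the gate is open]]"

Let R = "the package has arrived" (False), U = "the gate is open" (True), W = "the reagent is available" (True), K = "the valve is open" (False).

S1: Formalization: not (not R -> U) iff (not W -> K)

not R = not False = True
not R -> U = True -> True = True
not (not R -> U) = not True = False
not W = not True = False
not W -> K = False -> False = True
not (not R -> U) iff (not W -> K) = False iff True = False
Thus S1 is false.

S2: This is not ((R -> not K) iff U).

not K = not False = True
R -> not K = False -> True = True
(R -> not K) iff U = True iff True = True
not ((R -> not K) iff U) = not True = False
Thus S2 is false.

True statements: 0 (none).

0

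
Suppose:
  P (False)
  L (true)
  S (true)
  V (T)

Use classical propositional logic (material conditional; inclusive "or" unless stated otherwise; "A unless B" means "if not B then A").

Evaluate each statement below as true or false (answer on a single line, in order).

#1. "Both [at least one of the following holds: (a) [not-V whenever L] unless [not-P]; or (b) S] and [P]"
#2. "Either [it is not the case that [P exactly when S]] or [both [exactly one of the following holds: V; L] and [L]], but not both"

#1: Formalization: (((L -> not V) or not P) or S) and P

not V = not True = False
L -> not V = True -> False = False
not P = not False = True
(L -> not V) or not P = False or True = True
((L -> not V) or not P) or S = True or True = True
(((L -> not V) or not P) or S) and P = True and False = False
So #1 is false.

#2: This is not (P iff S) xor ((V xor L) and L).

P iff S = False iff True = False
not (P iff S) = not False = True
V xor L = True xor True = False
(V xor L) and L = False and True = False
not (P iff S) xor ((V xor L) and L) = True xor False = True
Thus #2 is true.

#1 false / #2 true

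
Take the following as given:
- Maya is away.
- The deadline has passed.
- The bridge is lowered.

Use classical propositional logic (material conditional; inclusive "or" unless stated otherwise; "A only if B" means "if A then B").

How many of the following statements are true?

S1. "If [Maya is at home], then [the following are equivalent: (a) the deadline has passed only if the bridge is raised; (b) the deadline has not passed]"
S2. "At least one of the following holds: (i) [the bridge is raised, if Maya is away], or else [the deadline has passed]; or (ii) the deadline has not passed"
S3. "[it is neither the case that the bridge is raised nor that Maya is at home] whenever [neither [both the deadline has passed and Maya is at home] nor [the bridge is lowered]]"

Let P = "Maya is at home" (F), Q = "the deadline has passed" (T), R = "the bridge is raised" (F).

S1: Parsed as P → ((Q → R) ↔ ¬Q)

Q → R = T → F = F
¬Q = ¬T = F
(Q → R) ↔ ¬Q = F ↔ F = T
P → ((Q → R) ↔ ¬Q) = F → T = T
Thus S1 is true.

S2: Formalization: ((¬P → R) ∨ Q) ∨ ¬Q

¬P = ¬F = T
¬P → R = T → F = F
(¬P → R) ∨ Q = F ∨ T = T
¬Q = ¬T = F
((¬P → R) ∨ Q) ∨ ¬Q = T ∨ F = T
Hence S2 is true.

S3: This is ((Q ∧ P) ↓ ¬R) → (R ↓ P).

Q ∧ P = T ∧ F = F
¬R = ¬F = T
(Q ∧ P) ↓ ¬R = F ↓ T = F
R ↓ P = F ↓ F = T
((Q ∧ P) ↓ ¬R) → (R ↓ P) = F → T = T
Thus S3 is true.

3 of the 3 statements are true (S1, S2, S3).

3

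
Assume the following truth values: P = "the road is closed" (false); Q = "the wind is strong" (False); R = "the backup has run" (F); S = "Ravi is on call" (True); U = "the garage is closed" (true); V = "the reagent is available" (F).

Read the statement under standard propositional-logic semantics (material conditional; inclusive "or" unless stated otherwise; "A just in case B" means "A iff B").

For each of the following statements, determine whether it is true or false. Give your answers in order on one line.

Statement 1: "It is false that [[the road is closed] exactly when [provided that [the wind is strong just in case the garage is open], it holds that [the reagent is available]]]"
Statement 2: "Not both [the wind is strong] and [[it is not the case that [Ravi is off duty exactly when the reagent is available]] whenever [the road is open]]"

Statement 1 F; Statement 2 T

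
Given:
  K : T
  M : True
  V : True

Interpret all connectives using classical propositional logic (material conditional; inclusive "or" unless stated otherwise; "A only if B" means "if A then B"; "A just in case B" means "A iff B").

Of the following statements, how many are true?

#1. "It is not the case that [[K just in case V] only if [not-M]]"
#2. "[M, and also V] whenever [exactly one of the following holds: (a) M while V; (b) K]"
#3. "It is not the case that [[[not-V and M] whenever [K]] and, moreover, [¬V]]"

3

#1: This is ~((K <-> V) -> ~M).

K <-> V = T <-> T = T
~M = ~T = F
(K <-> V) -> ~M = T -> F = F
~((K <-> V) -> ~M) = ~F = T
Thus #1 is true.

#2: In symbols: ((M & V) xor K) -> (M & V)

M & V = T & T = T
(M & V) xor K = T xor T = F
M & V = T & T = T
((M & V) xor K) -> (M & V) = F -> T = T
Thus #2 is true.

#3: Parsed as ~((K -> (~V & M)) & ~V)

~V = ~T = F
~V & M = F & T = F
K -> (~V & M) = T -> F = F
~V = ~T = F
(K -> (~V & M)) & ~V = F & F = F
~((K -> (~V & M)) & ~V) = ~F = T
Thus #3 is true.

3 of the 3 statements are true (#1, #2, #3).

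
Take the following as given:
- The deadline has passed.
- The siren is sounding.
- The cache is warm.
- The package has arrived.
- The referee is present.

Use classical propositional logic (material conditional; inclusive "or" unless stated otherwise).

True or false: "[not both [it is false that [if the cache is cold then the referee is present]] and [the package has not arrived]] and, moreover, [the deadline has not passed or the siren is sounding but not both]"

The statement is true.

Let U = "the cache is warm" (True), D = "the referee is present" (True), V = "the package has arrived" (True), Q = "the deadline has passed" (True), W = "the siren is sounding" (True).
In symbols: (not (not U -> D) nand not V) and (not Q xor W)

not U = not True = False
not U -> D = False -> True = True
not (not U -> D) = not True = False
not V = not True = False
not (not U -> D) nand not V = False nand False = True
not Q = not True = False
not Q xor W = False xor True = True
(not (not U -> D) nand not V) and (not Q xor W) = True and True = True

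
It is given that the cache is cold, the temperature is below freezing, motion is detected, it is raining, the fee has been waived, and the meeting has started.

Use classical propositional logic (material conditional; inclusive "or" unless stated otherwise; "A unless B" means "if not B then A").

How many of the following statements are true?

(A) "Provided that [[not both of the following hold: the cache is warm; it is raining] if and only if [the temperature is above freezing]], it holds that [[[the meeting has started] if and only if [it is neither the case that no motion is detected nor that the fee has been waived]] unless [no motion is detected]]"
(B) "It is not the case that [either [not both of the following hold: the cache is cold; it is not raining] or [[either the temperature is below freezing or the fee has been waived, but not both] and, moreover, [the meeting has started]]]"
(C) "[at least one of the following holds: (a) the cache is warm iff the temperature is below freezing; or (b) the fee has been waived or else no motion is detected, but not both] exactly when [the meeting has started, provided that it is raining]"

Let P = "the cache is warm" (F), S = "it is raining" (T), Q = "the temperature is below freezing" (T), V = "the meeting has started" (T), R = "motion is detected" (T), U = "the fee has been waived" (T).

(A): This is ((P nand S) <-> ~Q) -> ((V <-> (~R nor U)) | ~R).

P nand S = F nand T = T
~Q = ~T = F
(P nand S) <-> ~Q = T <-> F = F
~R = ~T = F
~R nor U = F nor T = F
V <-> (~R nor U) = T <-> F = F
~R = ~T = F
(V <-> (~R nor U)) | ~R = F | F = F
((P nand S) <-> ~Q) -> ((V <-> (~R nor U)) | ~R) = F -> F = T
Thus (A) is true.

(B): This is ~((~P nand ~S) | ((Q xor U) & V)).

~P = ~F = T
~S = ~T = F
~P nand ~S = T nand F = T
Q xor U = T xor T = F
(Q xor U) & V = F & T = F
(~P nand ~S) | ((Q xor U) & V) = T | F = T
~((~P nand ~S) | ((Q xor U) & V)) = ~T = F
Hence (B) is false.

(C): In symbols: ((P <-> Q) | (U xor ~R)) <-> (S -> V)

P <-> Q = F <-> T = F
~R = ~T = F
U xor ~R = T xor F = T
(P <-> Q) | (U xor ~R) = F | T = T
S -> V = T -> T = T
((P <-> Q) | (U xor ~R)) <-> (S -> V) = T <-> T = T
So (C) is true.

True statements: 2.

2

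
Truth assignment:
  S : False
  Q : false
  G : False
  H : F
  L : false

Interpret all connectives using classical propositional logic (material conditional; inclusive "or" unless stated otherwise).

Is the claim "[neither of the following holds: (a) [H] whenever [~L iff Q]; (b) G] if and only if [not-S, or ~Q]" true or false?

The statement is false.

Values: L=F, Q=F, H=F, G=F, S=F.
Parsed as (((¬L ↔ Q) → H) ↓ G) ↔ (¬S ∨ ¬Q)

¬L = ¬F = T
¬L ↔ Q = T ↔ F = F
(¬L ↔ Q) → H = F → F = T
((¬L ↔ Q) → H) ↓ G = T ↓ F = F
¬S = ¬F = T
¬Q = ¬F = T
¬S ∨ ¬Q = T ∨ T = T
(((¬L ↔ Q) → H) ↓ G) ↔ (¬S ∨ ¬Q) = F ↔ T = F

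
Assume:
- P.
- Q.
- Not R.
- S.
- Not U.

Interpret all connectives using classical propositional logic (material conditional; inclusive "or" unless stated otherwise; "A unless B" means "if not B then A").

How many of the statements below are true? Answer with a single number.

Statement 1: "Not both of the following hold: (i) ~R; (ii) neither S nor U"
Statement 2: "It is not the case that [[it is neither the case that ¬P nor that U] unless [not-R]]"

Statement 1: This is not R nand (S nor U).

not R = not False = True
S nor U = True nor False = False
not R nand (S nor U) = True nand False = True
Hence Statement 1 is true.

Statement 2: This is not ((not P nor U) or not R).

not P = not True = False
not P nor U = False nor False = True
not R = not False = True
(not P nor U) or not R = True or True = True
not ((not P nor U) or not R) = not True = False
Thus Statement 2 is false.

Count: 1.

1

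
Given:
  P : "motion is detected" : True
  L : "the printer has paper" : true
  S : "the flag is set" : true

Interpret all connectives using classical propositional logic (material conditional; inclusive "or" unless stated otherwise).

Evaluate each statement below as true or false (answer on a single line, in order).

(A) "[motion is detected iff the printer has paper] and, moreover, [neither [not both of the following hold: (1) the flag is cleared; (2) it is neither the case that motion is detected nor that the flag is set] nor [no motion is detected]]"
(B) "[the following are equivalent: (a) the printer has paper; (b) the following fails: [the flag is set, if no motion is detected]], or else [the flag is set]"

(A) False, (B) True

(A): Parsed as (P iff L) and ((not S nand (P nor S)) nor not P)

P iff L = True iff True = True
not S = not True = False
P nor S = True nor True = False
not S nand (P nor S) = False nand False = True
not P = not True = False
(not S nand (P nor S)) nor not P = True nor False = False
(P iff L) and ((not S nand (P nor S)) nor not P) = True and False = False
Hence (A) is false.

(B): In symbols: (L iff not (not P -> S)) or S

not P = not True = False
not P -> S = False -> True = True
not (not P -> S) = not True = False
L iff not (not P -> S) = True iff False = False
(L iff not (not P -> S)) or S = False or True = True
So (B) is true.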